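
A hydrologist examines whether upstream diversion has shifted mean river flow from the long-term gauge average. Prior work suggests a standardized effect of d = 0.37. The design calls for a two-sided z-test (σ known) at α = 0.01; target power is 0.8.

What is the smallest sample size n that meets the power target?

n = 86

For power 0.8 need Φ(δ − z_{0.005}) = 0.8, so δ = z_{0.005} + z_{0.20} = 2.576 + 0.842 = 3.417.
(For δ > 0 the lower-tail rejection region contributes negligibly to power, so the one-term inversion is standard.)
δ = d·√n ⇒ n = (δ/d)² = (3.417 / 0.37)² = 85.31.
Round up to the next whole unit.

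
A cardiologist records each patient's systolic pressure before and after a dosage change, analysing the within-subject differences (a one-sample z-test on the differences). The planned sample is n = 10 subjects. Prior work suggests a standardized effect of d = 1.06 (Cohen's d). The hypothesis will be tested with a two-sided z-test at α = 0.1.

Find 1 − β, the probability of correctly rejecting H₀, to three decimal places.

Power ≈ 0.956

Noncentrality parameter: δ = d·√n = 1.06 × √10 = 3.3520
Critical value for a two-sided test at α = 0.1: z_{α/2} = 1.645.
Power = Φ(δ − 1.645) + Φ(−δ − 1.645) = Φ(1.707) + Φ(-4.997) = 0.9561 + 0.0000 = 0.9561.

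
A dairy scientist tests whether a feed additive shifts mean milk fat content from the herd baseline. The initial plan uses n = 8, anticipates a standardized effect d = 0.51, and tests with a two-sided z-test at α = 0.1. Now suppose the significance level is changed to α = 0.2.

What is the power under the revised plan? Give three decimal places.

Power ≈ 0.567

δ = d·√n = 0.51 × √8 = 1.4425 (unchanged). New critical value: z_{0.1} = 1.282.
Revised power = Φ(δ − 1.282) + Φ(−δ − 1.282) = Φ(0.161) + Φ(-2.724) = 0.5639 + 0.0032 = 0.5672.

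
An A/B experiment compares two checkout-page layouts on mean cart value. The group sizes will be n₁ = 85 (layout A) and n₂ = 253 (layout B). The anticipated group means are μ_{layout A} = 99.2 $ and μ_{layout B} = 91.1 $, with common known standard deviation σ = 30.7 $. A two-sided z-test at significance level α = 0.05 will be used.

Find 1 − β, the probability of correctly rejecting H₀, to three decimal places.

Standardized effect: d = |μ_{layout A} − μ_{layout B}| / σ = |99.2 − 91.1| / 30.7 = 0.2638
Noncentrality parameter: λ = d / √(1/n₁ + 1/n₂) = 0.2638 / √(1/85 + 1/253) = 2.1045
Critical value for a two-sided test at α = 0.05: z_{α/2} = 1.960.
Power = Φ(λ − 1.960) + Φ(−λ − 1.960) = Φ(0.145) + Φ(-4.065) = 0.5575 + 0.0000 = 0.5575.

Power ≈ 0.558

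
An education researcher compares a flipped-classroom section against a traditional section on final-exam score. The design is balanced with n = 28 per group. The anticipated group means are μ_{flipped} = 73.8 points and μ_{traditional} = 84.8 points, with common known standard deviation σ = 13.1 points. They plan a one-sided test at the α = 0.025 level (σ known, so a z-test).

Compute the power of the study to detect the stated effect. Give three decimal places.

Power ≈ 0.881

Standardized effect: d = |μ_{flipped} − μ_{traditional}| / σ = |73.8 − 84.8| / 13.1 = 0.8397
Noncentrality parameter: δ = d·√(n/2) = 0.8397 × √(28/2) = 3.1418
Critical value for a one-sided test at α = 0.025: z_α = 1.960.
Power = P(Z > 1.960 − δ) = Φ(1.182) = 0.8814.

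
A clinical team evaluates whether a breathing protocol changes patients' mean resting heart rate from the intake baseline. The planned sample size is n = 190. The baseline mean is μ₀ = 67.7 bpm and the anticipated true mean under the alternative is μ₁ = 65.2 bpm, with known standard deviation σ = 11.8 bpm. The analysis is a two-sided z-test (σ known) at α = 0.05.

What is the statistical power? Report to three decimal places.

Power ≈ 0.832

Standardized effect: d = |μ₁ − μ₀| / σ = |65.2 − 67.7| / 11.8 = 0.2119
Noncentrality parameter: δ = d·√n = 0.2119 × √190 = 2.9203
Critical value for a two-sided test at α = 0.05: z_{α/2} = 1.960.
Power = Φ(δ − 1.960) + Φ(−δ − 1.960) = Φ(0.960) + Φ(-4.880) = 0.8316 + 0.0000 = 0.8316.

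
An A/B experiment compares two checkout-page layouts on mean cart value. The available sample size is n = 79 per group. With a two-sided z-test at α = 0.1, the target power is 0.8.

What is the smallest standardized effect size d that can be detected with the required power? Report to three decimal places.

Required noncentrality: δ = z_{0.05} + z_{0.20} = 1.645 + 0.842 = 2.486.
(The second rejection-region term Φ(−δ − z_{α/2}) is negligible and dropped.)
δ = d·√(n/2) ⇒ d = δ/√(n/2) = 2.486/√(79/2) = 0.3956.

d ≈ 0.396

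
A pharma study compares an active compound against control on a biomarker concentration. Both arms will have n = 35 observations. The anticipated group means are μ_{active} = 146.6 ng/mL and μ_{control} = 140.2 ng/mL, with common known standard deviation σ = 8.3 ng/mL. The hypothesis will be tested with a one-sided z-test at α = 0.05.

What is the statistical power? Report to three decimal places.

Power ≈ 0.943

Standardized effect: d = |μ_{active} − μ_{control}| / σ = |146.6 − 140.2| / 8.3 = 0.7711
Noncentrality parameter: δ = d·√(n/2) = 0.7711 × √(35/2) = 3.2257
One-sided α = 0.05 → critical value z_{0.05} = 1.645.
Power = P(Z > 1.645 − δ) = Φ(1.581) = 0.9430.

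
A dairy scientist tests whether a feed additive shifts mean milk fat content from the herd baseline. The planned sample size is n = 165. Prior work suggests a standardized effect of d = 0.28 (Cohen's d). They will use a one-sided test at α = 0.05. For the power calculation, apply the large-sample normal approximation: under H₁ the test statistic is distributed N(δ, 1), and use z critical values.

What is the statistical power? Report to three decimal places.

Noncentrality parameter: δ = d·√n = 0.28 × √165 = 3.5967
Critical value for a one-sided test at α = 0.05: z_α = 1.645.
Power = P(Z > 1.645 − δ) = Φ(1.952) = 0.9745.

Power ≈ 0.975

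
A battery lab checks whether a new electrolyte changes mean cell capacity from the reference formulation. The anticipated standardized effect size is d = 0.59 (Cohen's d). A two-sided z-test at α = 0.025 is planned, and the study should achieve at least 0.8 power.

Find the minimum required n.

For power 0.8 need Φ(δ − z_{0.0125}) = 0.8, so δ = z_{0.0125} + z_{0.20} = 2.241 + 0.842 = 3.083.
(The Φ(−δ − z_{α/2}) term is vanishingly small for δ > 0 and is dropped in the standard sample-size formula.)
δ = d·√n ⇒ n = (δ/d)² = (3.083 / 0.59)² = 27.31.
Round up to the next whole unit.

n = 28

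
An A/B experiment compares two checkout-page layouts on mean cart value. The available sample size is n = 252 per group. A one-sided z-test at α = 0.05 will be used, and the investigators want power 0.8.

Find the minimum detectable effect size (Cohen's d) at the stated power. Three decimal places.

d ≈ 0.222

Required noncentrality: δ = z_{0.05} + z_{0.20} = 1.645 + 0.842 = 2.486.
δ = d·√(n/2) ⇒ d = δ/√(n/2) = 2.486/√(252/2) = 0.2215.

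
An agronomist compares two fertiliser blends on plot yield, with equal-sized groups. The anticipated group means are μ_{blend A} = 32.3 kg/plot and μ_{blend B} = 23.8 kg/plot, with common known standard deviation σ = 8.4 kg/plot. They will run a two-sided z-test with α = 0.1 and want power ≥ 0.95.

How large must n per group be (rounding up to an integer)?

n = 22 per group

Standardized effect: d = |μ_{blend A} − μ_{blend B}| / σ = |32.3 − 23.8| / 8.4 = 1.0119
Set Φ(δ − 1.645) = 0.95; then δ − 1.645 = Φ⁻¹(0.95) = 1.645, giving δ = 3.290.
(The Φ(−δ − z_{α/2}) term is vanishingly small for δ > 0 and is dropped in the standard sample-size formula.)
δ = d·√(n/2) ⇒ n = 2(δ/d)² = 2 × (3.290 / 1.0119)² = 21.14.
Round up to the next whole unit.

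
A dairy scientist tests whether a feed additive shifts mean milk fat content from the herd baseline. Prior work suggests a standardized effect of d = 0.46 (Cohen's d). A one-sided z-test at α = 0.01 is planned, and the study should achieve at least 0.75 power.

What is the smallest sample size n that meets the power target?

For power 0.75 need Φ(δ − z_{0.01}) = 0.75, so δ = z_{0.01} + z_{0.25} = 2.326 + 0.674 = 3.001.
δ = d·√n ⇒ n = (δ/d)² = (3.001 / 0.46)² = 42.56.
Round up to the next whole unit.

n = 43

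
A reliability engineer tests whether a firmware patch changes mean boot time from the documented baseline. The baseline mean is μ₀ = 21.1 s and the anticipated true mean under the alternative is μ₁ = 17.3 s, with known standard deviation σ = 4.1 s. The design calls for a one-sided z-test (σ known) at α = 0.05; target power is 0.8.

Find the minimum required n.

n = 8

Standardized effect: d = |μ₁ − μ₀| / σ = |17.3 − 21.1| / 4.1 = 0.9268
For power 0.8 need Φ(δ − z_{0.05}) = 0.8, so δ = z_{0.05} + z_{0.20} = 1.645 + 0.842 = 2.486.
δ = d·√n ⇒ n = (δ/d)² = (2.486 / 0.9268)² = 7.20.
Round up to the next whole unit.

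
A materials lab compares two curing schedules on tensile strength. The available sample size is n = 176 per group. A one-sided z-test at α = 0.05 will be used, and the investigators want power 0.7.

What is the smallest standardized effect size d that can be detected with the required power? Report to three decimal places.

Need Φ(δ − 1.645) = 0.7, so δ = 1.645 + 0.524 = 2.169.
δ = d·√(n/2) ⇒ d = δ/√(n/2) = 2.169/√(176/2) = 0.2312.

d ≈ 0.231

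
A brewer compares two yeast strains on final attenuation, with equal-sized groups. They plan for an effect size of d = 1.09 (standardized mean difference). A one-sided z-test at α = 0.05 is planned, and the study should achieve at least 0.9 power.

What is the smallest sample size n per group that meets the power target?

Set Φ(δ − 1.645) = 0.9; then δ − 1.645 = Φ⁻¹(0.9) = 1.282, giving δ = 2.926.
δ = d·√(n/2) ⇒ n = 2(δ/d)² = 2 × (2.926 / 1.09)² = 14.42.
Round up to the next whole unit.

n = 15 per group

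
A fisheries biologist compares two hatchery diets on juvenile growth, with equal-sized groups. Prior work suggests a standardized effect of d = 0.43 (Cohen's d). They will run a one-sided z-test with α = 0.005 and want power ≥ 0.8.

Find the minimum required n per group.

Set Φ(δ − 2.576) = 0.8; then δ − 2.576 = Φ⁻¹(0.8) = 0.842, giving δ = 3.417.
δ = d·√(n/2) ⇒ n = 2(δ/d)² = 2 × (3.417 / 0.43)² = 126.33.
Round up to the next whole unit.

n = 127 per group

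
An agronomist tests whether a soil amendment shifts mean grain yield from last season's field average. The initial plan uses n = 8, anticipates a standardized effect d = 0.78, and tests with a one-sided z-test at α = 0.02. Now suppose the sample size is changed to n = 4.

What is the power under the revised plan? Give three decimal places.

Power ≈ 0.311

With n = 4: δ = d·√n = 0.78 × √4 = 1.5600. Critical value z_{0.02} = 2.054.
Revised power = Φ(δ − 2.054) = Φ(-0.494) = 0.3107.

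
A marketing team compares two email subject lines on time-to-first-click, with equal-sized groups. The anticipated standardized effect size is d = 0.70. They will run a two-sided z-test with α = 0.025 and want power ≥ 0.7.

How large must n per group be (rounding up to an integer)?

n = 32 per group

Set Φ(δ − 2.241) = 0.7; then δ − 2.241 = Φ⁻¹(0.7) = 0.524, giving δ = 2.766.
(For δ > 0 the lower-tail rejection region contributes negligibly to power, so the one-term inversion is standard.)
δ = d·√(n/2) ⇒ n = 2(δ/d)² = 2 × (2.766 / 0.70)² = 31.22.
Rounding up, n = 32 per group.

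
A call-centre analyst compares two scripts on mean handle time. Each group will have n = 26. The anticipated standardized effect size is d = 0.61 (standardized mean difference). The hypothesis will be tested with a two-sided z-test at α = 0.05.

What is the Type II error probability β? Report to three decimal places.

β ≈ 0.405

Noncentrality parameter: δ = d·√(n/2) = 0.61 × √(26/2) = 2.1994
Two-sided α = 0.05 → critical value z_{0.025} = 1.960.
Power = Φ(δ − 1.960) + Φ(−δ − 1.960) = Φ(0.239) + Φ(-4.159) = 0.5946 + 0.0000 = 0.5946.
Type II error: β = 1 − power = 1 − 0.5946 = 0.4054.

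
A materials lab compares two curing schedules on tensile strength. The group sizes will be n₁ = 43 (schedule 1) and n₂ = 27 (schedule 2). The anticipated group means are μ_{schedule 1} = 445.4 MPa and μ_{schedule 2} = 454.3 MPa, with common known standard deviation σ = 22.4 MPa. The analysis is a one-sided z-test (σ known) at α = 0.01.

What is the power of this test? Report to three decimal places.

Standardized effect: d = |μ_{schedule 1} − μ_{schedule 2}| / σ = |445.4 − 454.3| / 22.4 = 0.3973
Noncentrality parameter: λ = d / √(1/n₁ + 1/n₂) = 0.3973 / √(1/43 + 1/27) = 1.6181
Critical value for a one-sided test at α = 0.01: z_α = 2.326.
Power = Φ(λ − 2.326) = Φ(-0.708) = 0.2394.

Power ≈ 0.239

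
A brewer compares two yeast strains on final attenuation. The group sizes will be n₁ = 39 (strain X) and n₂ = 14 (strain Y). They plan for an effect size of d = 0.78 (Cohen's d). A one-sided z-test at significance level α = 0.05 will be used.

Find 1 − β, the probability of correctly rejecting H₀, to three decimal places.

Power ≈ 0.805

Noncentrality parameter: δ = d / √(1/n₁ + 1/n₂) = 0.78 / √(1/39 + 1/14) = 2.5035
One-sided α = 0.05 → critical value z_{0.05} = 1.645.
Power = Φ(δ − 1.645) = Φ(0.859) = 0.8047.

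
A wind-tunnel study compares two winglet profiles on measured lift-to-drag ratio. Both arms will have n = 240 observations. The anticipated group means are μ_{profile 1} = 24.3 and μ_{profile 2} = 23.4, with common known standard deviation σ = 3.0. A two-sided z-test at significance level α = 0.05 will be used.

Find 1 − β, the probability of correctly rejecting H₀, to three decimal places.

Power ≈ 0.908

Standardized effect: d = |μ_{profile 1} − μ_{profile 2}| / σ = |24.3 − 23.4| / 3.0 = 0.3000
Noncentrality parameter: δ = d·√(n/2) = 0.3000 × √(240/2) = 3.2863
Two-sided α = 0.05 → critical value z_{0.025} = 1.960.
Power = Φ(δ − 1.960) + Φ(−δ − 1.960) = Φ(1.326) + Φ(-5.246) = 0.9076 + 0.0000 = 0.9076.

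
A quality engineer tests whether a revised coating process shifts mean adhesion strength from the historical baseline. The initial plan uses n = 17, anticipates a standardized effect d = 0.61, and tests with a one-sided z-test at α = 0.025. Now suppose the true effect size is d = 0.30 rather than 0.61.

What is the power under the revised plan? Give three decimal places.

Power ≈ 0.235

With d = 0.30: δ = d·√n = 0.30 × √17 = 1.2369. Critical value z_{0.025} = 1.960.
Revised power = P(Z > 1.960 − δ) = Φ(-0.723) = 0.2348.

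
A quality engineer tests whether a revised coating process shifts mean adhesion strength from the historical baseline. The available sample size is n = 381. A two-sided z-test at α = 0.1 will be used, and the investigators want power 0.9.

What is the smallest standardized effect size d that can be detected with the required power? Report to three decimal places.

Required noncentrality: δ = z_{0.05} + z_{0.10} = 1.645 + 1.282 = 2.926.
(Lower-tail contribution to power is negligible for δ > 0.)
δ = d·√n ⇒ d = δ/√n = 2.926/√381 = 0.1499.

d ≈ 0.150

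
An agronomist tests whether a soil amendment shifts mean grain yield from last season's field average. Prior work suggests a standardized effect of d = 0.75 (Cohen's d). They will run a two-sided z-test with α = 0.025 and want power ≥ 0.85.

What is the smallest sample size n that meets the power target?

n = 20

For power 0.85 need Φ(δ − z_{0.0125}) = 0.85, so δ = z_{0.0125} + z_{0.15} = 2.241 + 1.036 = 3.278.
(Ignoring the negligible lower-tail rejection probability gives the usual closed-form inversion.)
δ = d·√n ⇒ n = (δ/d)² = (3.278 / 0.75)² = 19.10.
Round up to the next whole unit.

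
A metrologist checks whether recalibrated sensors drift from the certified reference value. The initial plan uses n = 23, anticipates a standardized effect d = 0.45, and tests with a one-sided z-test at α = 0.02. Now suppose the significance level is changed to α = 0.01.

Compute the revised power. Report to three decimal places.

δ = d·√n = 0.45 × √23 = 2.1581 (unchanged). New critical value: z_{0.01} = 2.326.
Revised power = P(Z > 2.326 − δ) = Φ(-0.168) = 0.4332.

Power ≈ 0.433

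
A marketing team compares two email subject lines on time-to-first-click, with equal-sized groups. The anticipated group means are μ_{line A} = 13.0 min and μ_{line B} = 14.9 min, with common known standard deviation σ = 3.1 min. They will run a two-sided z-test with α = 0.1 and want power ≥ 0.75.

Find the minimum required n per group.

Standardized effect: d = |μ_{line A} − μ_{line B}| / σ = |13.0 − 14.9| / 3.1 = 0.6129
Set Φ(δ − 1.645) = 0.75; then δ − 1.645 = Φ⁻¹(0.75) = 0.674, giving δ = 2.319.
(Ignoring the negligible lower-tail rejection probability gives the usual closed-form inversion.)
δ = d·√(n/2) ⇒ n = 2(δ/d)² = 2 × (2.319 / 0.6129)² = 28.64.
Rounding up, n = 29 per group.

n = 29 per group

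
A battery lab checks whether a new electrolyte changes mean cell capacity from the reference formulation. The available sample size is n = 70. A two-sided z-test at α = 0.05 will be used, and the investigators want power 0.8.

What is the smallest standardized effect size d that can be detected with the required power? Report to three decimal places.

Required noncentrality: δ = z_{0.025} + z_{0.20} = 1.960 + 0.842 = 2.802.
(The second rejection-region term Φ(−δ − z_{α/2}) is negligible and dropped.)
δ = d·√n ⇒ d = δ/√n = 2.802/√70 = 0.3349.

d ≈ 0.335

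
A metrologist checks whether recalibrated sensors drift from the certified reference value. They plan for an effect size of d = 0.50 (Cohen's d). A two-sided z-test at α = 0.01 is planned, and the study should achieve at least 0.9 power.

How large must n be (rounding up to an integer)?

For power 0.9 need Φ(δ − z_{0.005}) = 0.9, so δ = z_{0.005} + z_{0.10} = 2.576 + 1.282 = 3.857.
(Ignoring the negligible lower-tail rejection probability gives the usual closed-form inversion.)
δ = d·√n ⇒ n = (δ/d)² = (3.857 / 0.50)² = 59.52.
Round up to the next whole unit.

n = 60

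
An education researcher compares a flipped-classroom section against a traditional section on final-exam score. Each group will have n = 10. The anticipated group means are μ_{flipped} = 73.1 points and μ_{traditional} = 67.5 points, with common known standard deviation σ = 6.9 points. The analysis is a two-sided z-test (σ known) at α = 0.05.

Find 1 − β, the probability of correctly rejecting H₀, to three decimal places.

Power ≈ 0.442

Standardized effect: d = |μ_{flipped} − μ_{traditional}| / σ = |73.1 − 67.5| / 6.9 = 0.8116
Noncentrality parameter: δ = d·√(n/2) = 0.8116 × √(10/2) = 1.8148
Two-sided α = 0.05 → critical value z_{0.025} = 1.960.
Power = Φ(δ − 1.960) + Φ(−δ − 1.960) = Φ(-0.145) + Φ(-3.775) = 0.4423 + 0.0001 = 0.4424.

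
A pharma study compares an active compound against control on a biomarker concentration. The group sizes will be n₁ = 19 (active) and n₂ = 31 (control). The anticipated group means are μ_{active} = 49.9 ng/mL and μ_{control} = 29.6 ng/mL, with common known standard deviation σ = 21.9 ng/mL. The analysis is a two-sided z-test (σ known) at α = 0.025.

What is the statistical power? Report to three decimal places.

Power ≈ 0.826

Standardized effect: d = |μ_{active} − μ_{control}| / σ = |49.9 − 29.6| / 21.9 = 0.9269
Noncentrality parameter: λ = d / √(1/n₁ + 1/n₂) = 0.9269 / √(1/19 + 1/31) = 3.1814
Critical value for a two-sided test at α = 0.025: z_{α/2} = 2.241.
Power = Φ(λ − 2.241) + Φ(−λ − 2.241) = Φ(0.940) + Φ(-5.423) = 0.8264 + 0.0000 = 0.8264.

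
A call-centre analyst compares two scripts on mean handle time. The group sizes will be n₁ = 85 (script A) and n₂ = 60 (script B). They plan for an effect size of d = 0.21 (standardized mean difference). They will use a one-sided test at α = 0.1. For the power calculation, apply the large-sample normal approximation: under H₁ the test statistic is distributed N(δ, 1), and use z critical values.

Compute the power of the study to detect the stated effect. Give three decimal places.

Noncentrality parameter: δ = d / √(1/n₁ + 1/n₂) = 0.21 / √(1/85 + 1/60) = 1.2454
Critical value for a one-sided test at α = 0.1: z_α = 1.282.
Power = Φ(δ − 1.282) = Φ(-0.036) = 0.4856.

Power ≈ 0.486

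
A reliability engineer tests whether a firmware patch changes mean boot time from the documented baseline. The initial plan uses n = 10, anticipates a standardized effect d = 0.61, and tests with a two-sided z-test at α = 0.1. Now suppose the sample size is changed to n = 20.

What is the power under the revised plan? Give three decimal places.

With n = 20: δ = d·√n = 0.61 × √20 = 2.7280. Critical value z_{0.05} = 1.645.
Revised power = Φ(δ − 1.645) + Φ(−δ − 1.645) = Φ(1.083) + Φ(-4.373) = 0.8606 + 0.0000 = 0.8606.

Power ≈ 0.861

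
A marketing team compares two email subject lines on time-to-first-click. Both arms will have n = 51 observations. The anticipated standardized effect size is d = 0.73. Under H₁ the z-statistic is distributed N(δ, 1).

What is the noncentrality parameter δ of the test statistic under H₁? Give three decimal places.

δ = d·√(n/2) = 0.73 × √(51/2) = 3.6863

δ ≈ 3.686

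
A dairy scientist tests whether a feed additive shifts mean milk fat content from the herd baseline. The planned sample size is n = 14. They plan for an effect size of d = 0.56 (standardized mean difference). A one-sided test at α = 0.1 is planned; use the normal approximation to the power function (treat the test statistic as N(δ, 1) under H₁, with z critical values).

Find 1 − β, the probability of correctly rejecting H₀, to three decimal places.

Power ≈ 0.792

Noncentrality parameter: λ = d·√n = 0.56 × √14 = 2.0953
Critical value for a one-sided test at α = 0.1: z_α = 1.282.
Power = Φ(λ − 1.282) = Φ(0.814) = 0.7921.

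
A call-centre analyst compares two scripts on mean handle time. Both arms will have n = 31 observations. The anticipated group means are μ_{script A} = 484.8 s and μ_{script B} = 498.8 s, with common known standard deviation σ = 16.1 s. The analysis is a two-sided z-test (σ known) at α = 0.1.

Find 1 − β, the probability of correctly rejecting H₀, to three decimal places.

Standardized effect: d = |μ_{script A} − μ_{script B}| / σ = |484.8 − 498.8| / 16.1 = 0.8696
Noncentrality parameter: δ = d·√(n/2) = 0.8696 × √(31/2) = 3.4235
Critical value for a two-sided test at α = 0.1: z_{α/2} = 1.645.
Power = Φ(δ − 1.645) + Φ(−δ − 1.645) = Φ(1.779) + Φ(-5.068) = 0.9623 + 0.0000 = 0.9623.

Power ≈ 0.962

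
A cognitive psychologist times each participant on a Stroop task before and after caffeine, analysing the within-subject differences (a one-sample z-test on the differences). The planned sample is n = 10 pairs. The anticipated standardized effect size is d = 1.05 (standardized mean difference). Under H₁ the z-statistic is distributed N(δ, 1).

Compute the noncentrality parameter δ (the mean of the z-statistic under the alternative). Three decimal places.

δ ≈ 3.320

The noncentrality parameter scales effect size by the design's sample-size factor: δ = d·√n = 1.05 × √10 = 3.3204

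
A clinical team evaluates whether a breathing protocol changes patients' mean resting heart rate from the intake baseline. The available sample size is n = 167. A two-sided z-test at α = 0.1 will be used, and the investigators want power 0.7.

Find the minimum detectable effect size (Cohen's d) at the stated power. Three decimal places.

Required noncentrality: δ = z_{0.05} + z_{0.30} = 1.645 + 0.524 = 2.169.
(The second rejection-region term Φ(−δ − z_{α/2}) is negligible and dropped.)
δ = d·√n ⇒ d = δ/√n = 2.169/√167 = 0.1679.

d ≈ 0.168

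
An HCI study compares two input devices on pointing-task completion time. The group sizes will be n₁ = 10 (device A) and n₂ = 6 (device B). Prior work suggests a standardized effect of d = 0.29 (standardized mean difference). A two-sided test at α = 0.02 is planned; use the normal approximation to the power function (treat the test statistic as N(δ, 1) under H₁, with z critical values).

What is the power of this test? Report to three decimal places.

Noncentrality parameter: δ = d / √(1/n₁ + 1/n₂) = 0.29 / √(1/10 + 1/6) = 0.5616
Critical value for a two-sided test at α = 0.02: z_{α/2} = 2.326.
Power = Φ(δ − 2.326) + Φ(−δ − 2.326) = Φ(-1.765) + Φ(-2.888) = 0.0388 + 0.0019 = 0.0407.

Power ≈ 0.041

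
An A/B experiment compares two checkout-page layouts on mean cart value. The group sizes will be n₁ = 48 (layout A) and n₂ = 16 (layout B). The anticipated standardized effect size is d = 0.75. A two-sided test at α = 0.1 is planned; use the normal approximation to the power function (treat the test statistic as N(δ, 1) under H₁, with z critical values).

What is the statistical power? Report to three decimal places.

Noncentrality parameter: δ = d / √(1/n₁ + 1/n₂) = 0.75 / √(1/48 + 1/16) = 2.5981
Critical value for a two-sided test at α = 0.1: z_{α/2} = 1.645.
Power = Φ(δ − 1.645) + Φ(−δ − 1.645) = Φ(0.953) + Φ(-4.243) = 0.8298 + 0.0000 = 0.8298.

Power ≈ 0.830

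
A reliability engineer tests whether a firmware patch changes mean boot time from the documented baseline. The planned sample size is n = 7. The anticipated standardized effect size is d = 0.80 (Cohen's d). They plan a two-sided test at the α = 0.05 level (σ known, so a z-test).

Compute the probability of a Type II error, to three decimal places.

β ≈ 0.438

Noncentrality parameter: δ = d·√n = 0.80 × √7 = 2.1166
Two-sided α = 0.05 → critical value z_{0.025} = 1.960.
Power = Φ(δ − 1.960) + Φ(−δ − 1.960) = Φ(0.157) + Φ(-4.077) = 0.5622 + 0.0000 = 0.5623.
Type II error: β = 1 − power = 1 − 0.5623 = 0.4377.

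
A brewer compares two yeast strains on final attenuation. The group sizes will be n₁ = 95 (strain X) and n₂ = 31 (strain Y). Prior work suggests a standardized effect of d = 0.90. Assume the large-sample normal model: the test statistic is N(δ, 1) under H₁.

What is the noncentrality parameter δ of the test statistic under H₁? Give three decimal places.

The noncentrality parameter scales effect size by the design's sample-size factor: δ = d / √(1/n₁ + 1/n₂) = 0.90 / √(1/95 + 1/31) = 4.3511

δ ≈ 4.351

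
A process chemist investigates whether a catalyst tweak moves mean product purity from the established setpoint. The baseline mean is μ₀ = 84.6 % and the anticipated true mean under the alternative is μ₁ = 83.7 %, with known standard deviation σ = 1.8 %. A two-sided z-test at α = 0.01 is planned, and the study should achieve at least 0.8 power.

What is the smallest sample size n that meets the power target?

Standardized effect: d = |μ₁ − μ₀| / σ = |83.7 − 84.6| / 1.8 = 0.5000
For power 0.8 need Φ(δ − z_{0.005}) = 0.8, so δ = z_{0.005} + z_{0.20} = 2.576 + 0.842 = 3.417.
(The Φ(−δ − z_{α/2}) term is vanishingly small for δ > 0 and is dropped in the standard sample-size formula.)
δ = d·√n ⇒ n = (δ/d)² = (3.417 / 0.5000)² = 46.72.
Round up to the next whole unit.

n = 47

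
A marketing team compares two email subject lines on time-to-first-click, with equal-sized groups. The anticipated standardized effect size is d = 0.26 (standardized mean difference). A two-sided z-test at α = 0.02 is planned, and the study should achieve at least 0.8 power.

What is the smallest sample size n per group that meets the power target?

n = 297 per group

Set Φ(δ − 2.326) = 0.8; then δ − 2.326 = Φ⁻¹(0.8) = 0.842, giving δ = 3.168.
(Ignoring the negligible lower-tail rejection probability gives the usual closed-form inversion.)
δ = d·√(n/2) ⇒ n = 2(δ/d)² = 2 × (3.168 / 0.26)² = 296.92.
Rounding up, n = 297 per group.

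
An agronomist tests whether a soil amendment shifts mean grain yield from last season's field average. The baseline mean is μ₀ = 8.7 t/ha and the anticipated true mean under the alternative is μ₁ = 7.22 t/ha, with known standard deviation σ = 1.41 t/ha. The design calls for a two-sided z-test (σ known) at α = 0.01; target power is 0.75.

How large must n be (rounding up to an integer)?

Standardized effect: d = |μ₁ − μ₀| / σ = |7.22 − 8.7| / 1.41 = 1.0496
Set Φ(δ − 2.576) = 0.75; then δ − 2.576 = Φ⁻¹(0.75) = 0.674, giving δ = 3.250.
(The Φ(−δ − z_{α/2}) term is vanishingly small for δ > 0 and is dropped in the standard sample-size formula.)
δ = d·√n ⇒ n = (δ/d)² = (3.250 / 1.0496)² = 9.59.
Rounding up, n = 10.

n = 10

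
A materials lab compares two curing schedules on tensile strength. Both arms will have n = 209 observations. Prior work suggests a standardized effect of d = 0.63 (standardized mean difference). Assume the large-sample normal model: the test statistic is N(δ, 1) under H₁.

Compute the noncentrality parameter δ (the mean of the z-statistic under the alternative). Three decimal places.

The noncentrality parameter scales effect size by the design's sample-size factor: δ = d·√(n/2) = 0.63 × √(209/2) = 6.4402

δ ≈ 6.440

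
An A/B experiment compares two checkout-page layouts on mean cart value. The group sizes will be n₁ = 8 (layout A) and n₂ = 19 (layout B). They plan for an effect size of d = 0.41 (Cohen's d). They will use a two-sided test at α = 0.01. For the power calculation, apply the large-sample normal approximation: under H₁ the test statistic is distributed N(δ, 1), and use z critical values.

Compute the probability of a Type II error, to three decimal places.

Noncentrality parameter: δ = d / √(1/n₁ + 1/n₂) = 0.41 / √(1/8 + 1/19) = 0.9728
Two-sided α = 0.01 → critical value z_{0.005} = 2.576.
Power = Φ(δ − 2.576) + Φ(−δ − 2.576) = Φ(-1.603) + Φ(-3.549) = 0.0545 + 0.0002 = 0.0547.
Type II error: β = 1 − power = 1 − 0.0547 = 0.9453.

β ≈ 0.945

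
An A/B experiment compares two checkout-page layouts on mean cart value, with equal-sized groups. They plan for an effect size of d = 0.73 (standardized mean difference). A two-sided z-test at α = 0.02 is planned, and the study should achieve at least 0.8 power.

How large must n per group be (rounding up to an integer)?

Set Φ(δ − 2.326) = 0.8; then δ − 2.326 = Φ⁻¹(0.8) = 0.842, giving δ = 3.168.
(The Φ(−δ − z_{α/2}) term is vanishingly small for δ > 0 and is dropped in the standard sample-size formula.)
δ = d·√(n/2) ⇒ n = 2(δ/d)² = 2 × (3.168 / 0.73)² = 37.67.
Round up to the next whole unit.

n = 38 per group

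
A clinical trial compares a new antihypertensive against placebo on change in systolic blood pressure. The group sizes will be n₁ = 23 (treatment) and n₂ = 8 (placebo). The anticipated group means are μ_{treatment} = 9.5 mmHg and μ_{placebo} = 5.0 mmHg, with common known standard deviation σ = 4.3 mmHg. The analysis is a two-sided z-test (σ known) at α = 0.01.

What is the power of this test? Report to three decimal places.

Standardized effect: d = |μ_{treatment} − μ_{placebo}| / σ = |9.5 − 5.0| / 4.3 = 1.0465
Noncentrality parameter: δ = d / √(1/n₁ + 1/n₂) = 1.0465 / √(1/23 + 1/8) = 2.5496
Two-sided α = 0.01 → critical value z_{0.005} = 2.576.
Power = Φ(δ − 2.576) + Φ(−δ − 2.576) = Φ(-0.026) + Φ(-5.125) = 0.4895 + 0.0000 = 0.4895.

Power ≈ 0.490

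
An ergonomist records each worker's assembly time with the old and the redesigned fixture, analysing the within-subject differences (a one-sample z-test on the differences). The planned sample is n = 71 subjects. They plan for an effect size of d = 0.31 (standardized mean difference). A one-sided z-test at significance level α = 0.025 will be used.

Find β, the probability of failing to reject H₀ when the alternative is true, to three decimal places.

β ≈ 0.257

Noncentrality parameter: δ = d·√n = 0.31 × √71 = 2.6121
Critical value for a one-sided test at α = 0.025: z_α = 1.960.
Power = Φ(δ − 1.960) = Φ(0.652) = 0.7428.
Type II error: β = 1 − power = 1 − 0.7428 = 0.2572.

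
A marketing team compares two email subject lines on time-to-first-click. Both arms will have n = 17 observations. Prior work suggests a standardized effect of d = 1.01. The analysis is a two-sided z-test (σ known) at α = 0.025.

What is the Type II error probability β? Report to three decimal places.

Noncentrality parameter: δ = d·√(n/2) = 1.01 × √(17/2) = 2.9446
Two-sided α = 0.025 → critical value z_{0.0125} = 2.241.
Power = Φ(δ − 2.241) + Φ(−δ − 2.241) = Φ(0.703) + Φ(-5.186) = 0.7590 + 0.0000 = 0.7590.
Type II error: β = 1 − power = 1 − 0.7590 = 0.2410.

β ≈ 0.241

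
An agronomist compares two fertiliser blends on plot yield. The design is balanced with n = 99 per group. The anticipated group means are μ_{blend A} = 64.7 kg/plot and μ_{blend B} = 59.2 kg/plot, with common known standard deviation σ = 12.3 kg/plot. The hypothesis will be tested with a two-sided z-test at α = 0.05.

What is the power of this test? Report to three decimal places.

Power ≈ 0.882

Standardized effect: d = |μ_{blend A} − μ_{blend B}| / σ = |64.7 − 59.2| / 12.3 = 0.4472
Noncentrality parameter: δ = d·√(n/2) = 0.4472 × √(99/2) = 3.1460
Two-sided α = 0.05 → critical value z_{0.025} = 1.960.
Power = Φ(δ − 1.960) + Φ(−δ − 1.960) = Φ(1.186) + Φ(-5.106) = 0.8822 + 0.0000 = 0.8822.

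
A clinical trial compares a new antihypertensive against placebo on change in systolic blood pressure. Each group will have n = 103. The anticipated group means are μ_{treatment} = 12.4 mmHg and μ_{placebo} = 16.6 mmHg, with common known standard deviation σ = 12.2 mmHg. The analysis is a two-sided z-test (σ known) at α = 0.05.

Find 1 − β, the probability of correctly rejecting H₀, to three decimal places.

Standardized effect: d = |μ_{treatment} − μ_{placebo}| / σ = |12.4 − 16.6| / 12.2 = 0.3443
Noncentrality parameter: δ = d·√(n/2) = 0.3443 × √(103/2) = 2.4705
Critical value for a two-sided test at α = 0.05: z_{α/2} = 1.960.
Power = Φ(δ − 1.960) + Φ(−δ − 1.960) = Φ(0.511) + Φ(-4.431) = 0.6952 + 0.0000 = 0.6952.

Power ≈ 0.695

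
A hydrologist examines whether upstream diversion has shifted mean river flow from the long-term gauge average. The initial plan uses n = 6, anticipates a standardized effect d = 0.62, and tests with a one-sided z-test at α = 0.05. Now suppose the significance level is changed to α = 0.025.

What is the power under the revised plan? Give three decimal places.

δ = d·√n = 0.62 × √6 = 1.5187 (unchanged). New critical value: z_{0.025} = 1.960.
Revised power = P(Z > 1.960 − δ) = Φ(-0.441) = 0.3295.

Power ≈ 0.330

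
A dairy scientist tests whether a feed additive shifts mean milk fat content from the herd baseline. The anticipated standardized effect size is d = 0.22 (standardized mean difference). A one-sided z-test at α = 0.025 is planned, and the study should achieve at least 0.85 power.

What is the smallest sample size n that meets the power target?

n = 186

For power 0.85 need Φ(δ − z_{0.025}) = 0.85, so δ = z_{0.025} + z_{0.15} = 1.960 + 1.036 = 2.996.
δ = d·√n ⇒ n = (δ/d)² = (2.996 / 0.22)² = 185.50.
Round up to the next whole unit.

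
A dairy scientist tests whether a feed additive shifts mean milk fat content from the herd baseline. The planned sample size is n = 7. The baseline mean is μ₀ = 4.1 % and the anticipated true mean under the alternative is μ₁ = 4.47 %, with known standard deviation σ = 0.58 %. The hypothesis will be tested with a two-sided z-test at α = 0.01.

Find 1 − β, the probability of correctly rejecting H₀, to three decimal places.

Power ≈ 0.187

Standardized effect: d = |μ₁ − μ₀| / σ = |4.47 − 4.1| / 0.58 = 0.6379
Noncentrality parameter: δ = d·√n = 0.6379 × √7 = 1.6878
Critical value for a two-sided test at α = 0.01: z_{α/2} = 2.576.
Power = Φ(δ − 2.576) + Φ(−δ − 2.576) = Φ(-0.888) + Φ(-4.264) = 0.1873 + 0.0000 = 0.1873.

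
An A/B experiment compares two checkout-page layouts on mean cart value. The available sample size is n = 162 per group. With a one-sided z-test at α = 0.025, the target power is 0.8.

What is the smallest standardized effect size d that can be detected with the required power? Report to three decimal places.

Need Φ(δ − 1.960) = 0.8, so δ = 1.960 + 0.842 = 2.802.
δ = d·√(n/2) ⇒ d = δ/√(n/2) = 2.802/√(162/2) = 0.3113.

d ≈ 0.311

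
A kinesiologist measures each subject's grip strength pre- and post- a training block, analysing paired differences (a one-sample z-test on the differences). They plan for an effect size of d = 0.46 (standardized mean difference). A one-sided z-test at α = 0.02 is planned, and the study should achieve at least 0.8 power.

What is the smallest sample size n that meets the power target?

n = 40

For power 0.8 need Φ(δ − z_{0.02}) = 0.8, so δ = z_{0.02} + z_{0.20} = 2.054 + 0.842 = 2.895.
δ = d·√n ⇒ n = (δ/d)² = (2.895 / 0.46)² = 39.62.
Round up to the next whole unit.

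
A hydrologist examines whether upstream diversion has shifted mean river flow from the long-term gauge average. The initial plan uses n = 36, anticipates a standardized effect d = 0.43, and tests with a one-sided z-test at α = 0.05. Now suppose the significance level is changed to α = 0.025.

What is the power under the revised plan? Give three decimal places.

δ = d·√n = 0.43 × √36 = 2.5800 (unchanged). New critical value: z_{0.025} = 1.960.
Revised power = P(Z > 1.960 − δ) = Φ(0.620) = 0.7324.

Power ≈ 0.732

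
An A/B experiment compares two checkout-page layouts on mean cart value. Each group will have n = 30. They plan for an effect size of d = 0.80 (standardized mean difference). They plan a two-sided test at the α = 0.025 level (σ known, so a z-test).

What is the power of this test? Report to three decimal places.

Noncentrality parameter: δ = d·√(n/2) = 0.80 × √(30/2) = 3.0984
Two-sided α = 0.025 → critical value z_{0.0125} = 2.241.
Power = Φ(δ − 2.241) + Φ(−δ − 2.241) = Φ(0.857) + Φ(-5.340) = 0.8043 + 0.0000 = 0.8043.

Power ≈ 0.804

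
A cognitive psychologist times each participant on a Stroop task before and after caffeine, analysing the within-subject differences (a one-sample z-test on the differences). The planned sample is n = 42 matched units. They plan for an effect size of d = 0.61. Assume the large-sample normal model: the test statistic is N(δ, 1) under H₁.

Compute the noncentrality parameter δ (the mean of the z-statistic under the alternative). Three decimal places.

δ = d·√n = 0.61 × √42 = 3.9533

δ ≈ 3.953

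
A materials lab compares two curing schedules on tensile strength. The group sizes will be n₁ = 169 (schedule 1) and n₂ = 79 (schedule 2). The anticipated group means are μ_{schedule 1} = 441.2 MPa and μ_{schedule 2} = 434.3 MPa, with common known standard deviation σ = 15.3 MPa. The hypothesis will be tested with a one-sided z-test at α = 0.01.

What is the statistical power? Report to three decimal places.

Standardized effect: d = |μ_{schedule 1} − μ_{schedule 2}| / σ = |441.2 − 434.3| / 15.3 = 0.4510
Noncentrality parameter: δ = d / √(1/n₁ + 1/n₂) = 0.4510 / √(1/169 + 1/79) = 3.3089
One-sided α = 0.01 → critical value z_{0.01} = 2.326.
Power = P(Z > 2.326 − δ) = Φ(0.983) = 0.8371.

Power ≈ 0.837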